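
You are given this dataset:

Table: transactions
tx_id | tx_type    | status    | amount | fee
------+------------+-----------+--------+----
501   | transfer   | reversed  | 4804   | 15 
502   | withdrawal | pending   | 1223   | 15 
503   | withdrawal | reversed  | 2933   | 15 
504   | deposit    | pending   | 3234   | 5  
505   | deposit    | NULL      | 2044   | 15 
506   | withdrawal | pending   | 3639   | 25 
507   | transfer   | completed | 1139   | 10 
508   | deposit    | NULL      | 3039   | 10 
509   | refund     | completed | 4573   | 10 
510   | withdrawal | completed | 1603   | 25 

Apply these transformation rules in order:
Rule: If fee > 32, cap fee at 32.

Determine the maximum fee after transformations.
25

Step 1: Original maximum fee = 25
Step 2: Check cap of 32 against maximum
Step 3: No records exceed the cap (max 25 <= cap 32), so no capping applies
Step 4: Maximum after transformation = 25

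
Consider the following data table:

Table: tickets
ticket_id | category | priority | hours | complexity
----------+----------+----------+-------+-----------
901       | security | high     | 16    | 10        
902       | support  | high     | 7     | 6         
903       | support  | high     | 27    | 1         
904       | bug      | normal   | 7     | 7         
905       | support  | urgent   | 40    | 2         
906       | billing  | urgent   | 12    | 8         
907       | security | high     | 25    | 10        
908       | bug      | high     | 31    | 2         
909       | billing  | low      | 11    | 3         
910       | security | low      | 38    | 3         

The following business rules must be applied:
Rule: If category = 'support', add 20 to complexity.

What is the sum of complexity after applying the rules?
112

Step 1: Count records where category = 'support': 3
Step 2: Total bonus added: 3 × 20 = 60
Step 3: Original sum of complexity: 52
Step 4: Final sum = 52 + 60 = 112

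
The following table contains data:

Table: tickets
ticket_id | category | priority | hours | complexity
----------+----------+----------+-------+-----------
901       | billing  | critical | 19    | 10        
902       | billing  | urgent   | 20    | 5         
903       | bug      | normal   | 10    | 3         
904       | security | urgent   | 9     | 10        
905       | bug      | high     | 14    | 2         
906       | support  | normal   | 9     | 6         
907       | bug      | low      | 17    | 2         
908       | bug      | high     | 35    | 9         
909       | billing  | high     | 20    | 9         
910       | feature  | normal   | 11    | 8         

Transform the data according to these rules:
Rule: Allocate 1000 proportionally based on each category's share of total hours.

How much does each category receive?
billing: 359.76, bug: 463.41, feature: 67.07, security: 54.88, support: 54.88

Step 1: Calculate total hours = 164
Step 2: Calculate each category's proportion:
  billing: 59/164 = 35.98% → 359.76
  bug: 76/164 = 46.34% → 463.41
  feature: 11/164 = 6.71% → 67.07
  security: 9/164 = 5.49% → 54.88
  support: 9/164 = 5.49% → 54.88
Step 3: Verify: sum of allocations ≈ 1000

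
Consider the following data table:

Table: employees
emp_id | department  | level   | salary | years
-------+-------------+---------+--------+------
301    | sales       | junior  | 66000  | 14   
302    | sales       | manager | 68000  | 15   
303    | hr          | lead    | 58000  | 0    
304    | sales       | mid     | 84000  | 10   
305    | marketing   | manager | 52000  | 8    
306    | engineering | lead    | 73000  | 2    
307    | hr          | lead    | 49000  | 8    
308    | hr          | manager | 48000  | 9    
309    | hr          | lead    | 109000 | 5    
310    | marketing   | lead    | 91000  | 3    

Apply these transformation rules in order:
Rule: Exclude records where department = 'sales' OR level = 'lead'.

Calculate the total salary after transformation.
100000

Step 1: Find records where department = 'sales' OR level = 'lead'
Step 2: 8 records match, summing to 598000
Step 3: Original sum: 698000
Step 4: Remaining sum = 698000 - 598000 = 100000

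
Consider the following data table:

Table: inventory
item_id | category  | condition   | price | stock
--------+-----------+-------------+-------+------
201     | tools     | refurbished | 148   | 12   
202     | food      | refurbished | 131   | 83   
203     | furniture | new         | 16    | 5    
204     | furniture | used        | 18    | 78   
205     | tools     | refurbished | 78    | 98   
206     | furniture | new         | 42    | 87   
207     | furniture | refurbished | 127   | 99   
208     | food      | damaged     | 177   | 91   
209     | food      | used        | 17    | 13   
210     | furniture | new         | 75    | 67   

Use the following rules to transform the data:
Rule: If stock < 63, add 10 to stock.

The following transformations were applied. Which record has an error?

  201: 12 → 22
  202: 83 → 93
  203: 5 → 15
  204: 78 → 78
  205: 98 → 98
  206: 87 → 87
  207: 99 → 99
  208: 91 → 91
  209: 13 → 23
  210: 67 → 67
Record 202 has an error. The correct transformed value should be 83, not 93.

Step 1: Check each record against the rule
Step 2: Record 202 has stock = 83
Step 3: Since 83 >= 63, the bonus should not have been applied
Step 4: Correct value = 83, but claimed value = 93
Conclusion: Record 202 has the error.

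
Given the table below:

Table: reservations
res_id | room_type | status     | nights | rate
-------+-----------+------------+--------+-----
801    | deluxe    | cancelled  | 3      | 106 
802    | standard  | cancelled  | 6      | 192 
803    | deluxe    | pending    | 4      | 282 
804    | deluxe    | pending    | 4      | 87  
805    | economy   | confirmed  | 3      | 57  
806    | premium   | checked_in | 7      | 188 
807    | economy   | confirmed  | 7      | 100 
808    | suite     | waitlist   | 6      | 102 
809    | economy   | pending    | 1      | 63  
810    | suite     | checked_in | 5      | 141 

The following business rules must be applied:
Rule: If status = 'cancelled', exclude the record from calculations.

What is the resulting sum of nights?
37

Step 1: Identify records where status = 'cancelled'
Step 2: The excluded records sum to 9
Step 3: Original total nights = 46
Step 4: Remaining total = 46 - 9 = 37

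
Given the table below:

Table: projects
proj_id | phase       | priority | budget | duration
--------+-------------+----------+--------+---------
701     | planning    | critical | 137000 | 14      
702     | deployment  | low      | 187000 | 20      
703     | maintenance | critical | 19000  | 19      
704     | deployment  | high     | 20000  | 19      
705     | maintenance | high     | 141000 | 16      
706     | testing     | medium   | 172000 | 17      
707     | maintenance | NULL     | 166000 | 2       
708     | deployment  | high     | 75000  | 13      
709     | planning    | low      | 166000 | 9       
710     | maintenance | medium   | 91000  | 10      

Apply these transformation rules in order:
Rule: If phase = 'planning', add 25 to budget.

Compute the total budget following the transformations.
1174050

Step 1: Count records where phase = 'planning': 2
Step 2: Total bonus added: 2 × 25 = 50
Step 3: Original sum of budget: 1174000
Step 4: Final sum = 1174000 + 50 = 1174050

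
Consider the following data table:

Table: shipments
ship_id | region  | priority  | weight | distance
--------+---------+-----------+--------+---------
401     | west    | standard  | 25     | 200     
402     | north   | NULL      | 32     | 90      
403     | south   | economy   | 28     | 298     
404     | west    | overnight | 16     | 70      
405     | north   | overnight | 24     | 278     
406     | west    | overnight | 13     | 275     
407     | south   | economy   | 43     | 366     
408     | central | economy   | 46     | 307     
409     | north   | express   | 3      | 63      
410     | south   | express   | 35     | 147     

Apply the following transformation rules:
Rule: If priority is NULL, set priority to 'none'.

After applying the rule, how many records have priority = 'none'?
1

Step 1: Count records where priority IS NULL
Step 2: Found 1 records with NULL priority
Step 3: These records will have priority set to 'none'
Step 4: Records already having priority = 'none': 0
Step 5: Answer: 1 + 0 = 1 records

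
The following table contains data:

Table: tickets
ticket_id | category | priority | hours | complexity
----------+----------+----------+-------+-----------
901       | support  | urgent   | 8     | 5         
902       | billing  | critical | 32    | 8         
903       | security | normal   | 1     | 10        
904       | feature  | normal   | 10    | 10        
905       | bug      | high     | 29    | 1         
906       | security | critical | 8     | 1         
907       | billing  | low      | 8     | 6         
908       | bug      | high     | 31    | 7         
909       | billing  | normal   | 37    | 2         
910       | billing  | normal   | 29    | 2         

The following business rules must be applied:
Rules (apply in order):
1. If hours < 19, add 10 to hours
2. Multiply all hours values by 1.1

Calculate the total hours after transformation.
267.3

Step 1: Apply Rule 1 - Add 10 to records with hours < 19
  - 5 records affected: 35 + (5 × 10) = 85
  - Unaffected records: 158
  - Sum after Rule 1: 243
Step 2: Apply Rule 2 - Multiply all by 1.1
  - 243 × 1.1 = 267.3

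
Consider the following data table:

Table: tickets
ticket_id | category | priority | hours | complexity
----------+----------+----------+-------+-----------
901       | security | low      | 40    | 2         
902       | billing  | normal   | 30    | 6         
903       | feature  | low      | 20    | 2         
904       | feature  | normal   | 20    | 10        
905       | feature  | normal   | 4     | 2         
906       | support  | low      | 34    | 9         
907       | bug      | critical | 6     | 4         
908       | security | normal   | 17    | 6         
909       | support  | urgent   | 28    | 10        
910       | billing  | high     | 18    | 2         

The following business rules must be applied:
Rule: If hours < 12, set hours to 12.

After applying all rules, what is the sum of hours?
231

Step 1: 2 records have hours < 12
Step 2: These records originally summed to 10
Step 3: After setting to minimum: 2 × 12 = 24
Step 4: Unaffected records sum: 207
Step 5: Final sum = 24 + 207 = 231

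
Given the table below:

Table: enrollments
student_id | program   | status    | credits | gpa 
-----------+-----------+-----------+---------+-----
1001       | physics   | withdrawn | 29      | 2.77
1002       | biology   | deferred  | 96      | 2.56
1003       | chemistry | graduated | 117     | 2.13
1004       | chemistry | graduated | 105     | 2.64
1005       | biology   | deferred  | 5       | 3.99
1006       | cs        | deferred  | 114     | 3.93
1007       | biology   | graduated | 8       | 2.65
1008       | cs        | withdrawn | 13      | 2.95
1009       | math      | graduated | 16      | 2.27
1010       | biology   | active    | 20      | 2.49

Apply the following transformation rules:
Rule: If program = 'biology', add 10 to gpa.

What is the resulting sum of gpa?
68.38

Step 1: Count records where program = 'biology': 4
Step 2: Total bonus added: 4 × 10 = 40
Step 3: Original sum of gpa: 28.38
Step 4: Final sum = 28.38 + 40 = 68.38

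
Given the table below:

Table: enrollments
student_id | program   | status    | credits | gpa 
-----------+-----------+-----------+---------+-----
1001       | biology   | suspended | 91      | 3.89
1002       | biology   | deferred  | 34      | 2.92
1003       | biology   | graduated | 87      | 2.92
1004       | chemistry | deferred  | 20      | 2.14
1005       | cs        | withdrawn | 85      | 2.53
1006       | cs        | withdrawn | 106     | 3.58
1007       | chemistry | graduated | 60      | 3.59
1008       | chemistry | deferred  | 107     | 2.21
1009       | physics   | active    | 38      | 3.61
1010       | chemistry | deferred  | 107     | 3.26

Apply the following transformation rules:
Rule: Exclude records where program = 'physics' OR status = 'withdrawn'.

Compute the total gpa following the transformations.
20.93

Step 1: Find records where program = 'physics' OR status = 'withdrawn'
Step 2: 3 records match, summing to 9.72
Step 3: Original sum: 30.65
Step 4: Remaining sum = 30.65 - 9.72 = 20.93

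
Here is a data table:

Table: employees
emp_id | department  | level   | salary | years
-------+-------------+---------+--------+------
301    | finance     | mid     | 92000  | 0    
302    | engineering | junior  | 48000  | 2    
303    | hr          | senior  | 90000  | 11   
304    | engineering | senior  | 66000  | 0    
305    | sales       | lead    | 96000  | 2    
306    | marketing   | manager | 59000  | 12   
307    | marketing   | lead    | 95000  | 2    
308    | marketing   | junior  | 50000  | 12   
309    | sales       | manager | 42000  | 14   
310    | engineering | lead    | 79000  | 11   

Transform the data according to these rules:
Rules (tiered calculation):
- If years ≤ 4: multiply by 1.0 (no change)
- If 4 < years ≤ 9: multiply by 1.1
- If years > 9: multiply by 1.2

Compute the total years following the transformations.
78.0

Step 1: Tier 1 (years ≤ 4): 5 records, sum = 6 × 1.0 = 6.0
Step 2: Tier 2 (4 < years ≤ 9): 0 records, sum = 0 × 1.1 = 0.0
Step 3: Tier 3 (years > 9): 5 records, sum = 60 × 1.2 = 72.0
Step 4: Final sum = 6.0 + 0.0 + 72.0 = 78.0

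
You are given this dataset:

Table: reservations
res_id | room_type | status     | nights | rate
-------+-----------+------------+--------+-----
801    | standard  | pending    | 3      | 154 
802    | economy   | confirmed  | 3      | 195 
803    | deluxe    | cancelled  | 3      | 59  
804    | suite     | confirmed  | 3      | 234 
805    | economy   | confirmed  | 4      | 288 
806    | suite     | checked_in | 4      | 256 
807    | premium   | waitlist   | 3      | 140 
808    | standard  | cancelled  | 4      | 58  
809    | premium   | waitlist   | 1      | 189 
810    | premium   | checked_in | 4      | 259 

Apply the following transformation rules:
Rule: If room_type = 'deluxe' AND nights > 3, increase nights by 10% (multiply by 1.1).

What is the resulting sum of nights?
32

Step 1: Find records where room_type = 'deluxe' AND nights > 3
Step 2: 0 records match, summing to 0
Step 3: After multiplier: 0 × 1.1 = 0.0
Step 4: Unaffected records sum: 32
Step 5: Final sum = 0.0 + 32 = 32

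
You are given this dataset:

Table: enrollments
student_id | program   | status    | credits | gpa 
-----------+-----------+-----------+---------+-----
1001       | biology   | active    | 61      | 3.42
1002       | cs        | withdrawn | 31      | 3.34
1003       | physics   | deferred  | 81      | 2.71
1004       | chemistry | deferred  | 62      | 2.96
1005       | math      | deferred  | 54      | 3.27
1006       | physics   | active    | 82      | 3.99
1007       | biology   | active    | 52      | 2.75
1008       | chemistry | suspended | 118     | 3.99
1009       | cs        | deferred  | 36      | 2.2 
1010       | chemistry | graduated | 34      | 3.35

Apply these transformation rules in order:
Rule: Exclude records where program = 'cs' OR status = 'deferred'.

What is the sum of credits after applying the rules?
347

Step 1: Find records where program = 'cs' OR status = 'deferred'
Step 2: 5 records match, summing to 264
Step 3: Original sum: 611
Step 4: Remaining sum = 611 - 264 = 347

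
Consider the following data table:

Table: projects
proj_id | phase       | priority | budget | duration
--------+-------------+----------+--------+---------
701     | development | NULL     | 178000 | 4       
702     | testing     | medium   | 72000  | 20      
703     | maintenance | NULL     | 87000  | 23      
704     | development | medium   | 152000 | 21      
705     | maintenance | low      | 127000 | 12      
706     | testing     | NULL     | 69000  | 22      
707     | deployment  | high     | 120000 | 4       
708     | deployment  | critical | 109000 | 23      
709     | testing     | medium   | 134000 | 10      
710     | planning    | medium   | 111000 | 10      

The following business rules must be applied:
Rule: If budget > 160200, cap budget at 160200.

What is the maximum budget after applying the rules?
160200

Step 1: Original maximum budget = 178000
Step 2: Apply cap at 160200
Step 3: 1 records had budget > 160200 and were capped
Step 4: Maximum after transformation = 160200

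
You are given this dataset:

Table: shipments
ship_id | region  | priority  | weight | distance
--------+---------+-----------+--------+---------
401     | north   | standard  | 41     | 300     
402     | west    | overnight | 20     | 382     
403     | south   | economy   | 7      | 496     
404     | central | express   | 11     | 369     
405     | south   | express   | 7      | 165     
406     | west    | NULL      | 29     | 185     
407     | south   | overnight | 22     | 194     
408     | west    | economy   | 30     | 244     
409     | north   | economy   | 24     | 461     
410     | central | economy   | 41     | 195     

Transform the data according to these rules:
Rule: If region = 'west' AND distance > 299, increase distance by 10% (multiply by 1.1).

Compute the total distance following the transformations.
3029.2

Step 1: Find records where region = 'west' AND distance > 299
Step 2: 1 records match, summing to 382
Step 3: After multiplier: 382 × 1.1 = 420.2
Step 4: Unaffected records sum: 2609
Step 5: Final sum = 420.2 + 2609 = 3029.2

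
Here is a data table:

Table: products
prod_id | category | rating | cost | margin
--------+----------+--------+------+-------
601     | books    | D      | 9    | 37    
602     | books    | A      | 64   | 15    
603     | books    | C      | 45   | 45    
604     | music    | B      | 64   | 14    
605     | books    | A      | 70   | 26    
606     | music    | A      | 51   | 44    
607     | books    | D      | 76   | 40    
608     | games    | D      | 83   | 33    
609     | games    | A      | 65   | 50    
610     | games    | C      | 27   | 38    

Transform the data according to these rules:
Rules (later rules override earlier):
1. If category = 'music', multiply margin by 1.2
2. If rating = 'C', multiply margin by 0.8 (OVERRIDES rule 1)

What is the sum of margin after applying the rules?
337.0

Step 1: Rule 2 takes priority for records with rating = 'C'
  - 2 records: 83 × 0.8 = 66.4
Step 2: Rule 1 applies to remaining records with category = 'music'
  - 2 records: 58 × 1.2 = 69.6
Step 3: Other records unchanged: 201
Step 4: Final sum = 66.4 + 69.6 + 201 = 337.0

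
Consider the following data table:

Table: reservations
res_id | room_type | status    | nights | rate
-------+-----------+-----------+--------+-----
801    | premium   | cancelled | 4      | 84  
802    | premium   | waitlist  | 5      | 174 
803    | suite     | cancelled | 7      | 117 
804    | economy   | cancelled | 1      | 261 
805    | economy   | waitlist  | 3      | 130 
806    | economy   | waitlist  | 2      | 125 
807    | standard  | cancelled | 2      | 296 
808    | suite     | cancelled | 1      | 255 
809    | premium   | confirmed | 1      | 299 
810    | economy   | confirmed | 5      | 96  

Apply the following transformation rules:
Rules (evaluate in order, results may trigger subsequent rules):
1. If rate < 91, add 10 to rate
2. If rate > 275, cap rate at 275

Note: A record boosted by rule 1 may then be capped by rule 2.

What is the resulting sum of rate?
1802

Step 1: Apply rule 1 to records with rate < 91
  - 1 records get bonus of 10
  - Of these, 0 records then exceed 275 and get capped
Step 2: Apply rule 2 to records with rate > 275
  - 2 records (original) are capped
Step 3: Calculate final sum = 1802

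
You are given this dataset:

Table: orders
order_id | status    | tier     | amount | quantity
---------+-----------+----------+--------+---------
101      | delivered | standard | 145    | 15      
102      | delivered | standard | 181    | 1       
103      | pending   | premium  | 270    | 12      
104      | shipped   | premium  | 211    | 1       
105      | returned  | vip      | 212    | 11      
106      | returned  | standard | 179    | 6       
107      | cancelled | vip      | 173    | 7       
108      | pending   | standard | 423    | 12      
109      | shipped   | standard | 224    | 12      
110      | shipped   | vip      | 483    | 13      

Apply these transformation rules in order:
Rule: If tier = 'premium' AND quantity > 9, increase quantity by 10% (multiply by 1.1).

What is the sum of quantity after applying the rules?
91.2

Step 1: Find records where tier = 'premium' AND quantity > 9
Step 2: 1 records match, summing to 12
Step 3: After multiplier: 12 × 1.1 = 13.2
Step 4: Unaffected records sum: 78
Step 5: Final sum = 13.2 + 78 = 91.2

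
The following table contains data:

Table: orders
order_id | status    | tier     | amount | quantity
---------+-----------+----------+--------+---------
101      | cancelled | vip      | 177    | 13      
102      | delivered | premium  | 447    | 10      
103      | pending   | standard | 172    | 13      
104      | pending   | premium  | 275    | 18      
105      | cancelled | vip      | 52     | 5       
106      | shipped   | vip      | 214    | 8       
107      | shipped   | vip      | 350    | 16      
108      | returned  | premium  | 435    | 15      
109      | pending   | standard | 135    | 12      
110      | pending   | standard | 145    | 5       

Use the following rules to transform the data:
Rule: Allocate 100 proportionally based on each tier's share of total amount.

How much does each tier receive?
premium: 48.17, standard: 18.82, vip: 33.01

Step 1: Calculate total amount = 2402
Step 2: Calculate each tier's proportion:
  premium: 1157/2402 = 48.17% → 48.17
  standard: 452/2402 = 18.82% → 18.82
  vip: 793/2402 = 33.01% → 33.01
Step 3: Verify: sum of allocations ≈ 100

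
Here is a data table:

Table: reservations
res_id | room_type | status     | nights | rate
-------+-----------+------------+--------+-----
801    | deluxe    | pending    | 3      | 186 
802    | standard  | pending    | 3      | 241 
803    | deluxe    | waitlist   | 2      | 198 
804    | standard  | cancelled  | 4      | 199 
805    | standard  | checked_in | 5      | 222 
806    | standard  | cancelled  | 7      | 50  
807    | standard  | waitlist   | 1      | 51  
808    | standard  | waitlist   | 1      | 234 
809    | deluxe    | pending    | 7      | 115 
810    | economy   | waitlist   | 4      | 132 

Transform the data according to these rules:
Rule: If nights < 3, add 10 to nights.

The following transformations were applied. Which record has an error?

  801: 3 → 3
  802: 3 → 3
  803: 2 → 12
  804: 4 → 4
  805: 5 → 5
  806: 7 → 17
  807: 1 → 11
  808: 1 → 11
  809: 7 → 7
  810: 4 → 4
Record 806 has an error. The correct transformed value should be 7, not 17.

Step 1: Check each record against the rule
Step 2: Record 806 has nights = 7
Step 3: Since 7 >= 3, the bonus should not have been applied
Step 4: Correct value = 7, but claimed value = 17
Conclusion: Record 806 has the error.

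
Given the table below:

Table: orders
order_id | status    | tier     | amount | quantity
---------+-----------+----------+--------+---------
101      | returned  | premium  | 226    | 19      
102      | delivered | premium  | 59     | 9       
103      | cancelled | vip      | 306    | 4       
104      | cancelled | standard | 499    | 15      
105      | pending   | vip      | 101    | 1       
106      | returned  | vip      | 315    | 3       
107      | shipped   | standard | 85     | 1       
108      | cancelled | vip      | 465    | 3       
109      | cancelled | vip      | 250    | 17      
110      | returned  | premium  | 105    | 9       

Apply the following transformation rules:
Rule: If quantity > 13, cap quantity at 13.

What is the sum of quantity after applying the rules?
69

Step 1: 3 records have quantity > 13
Step 2: These records originally summed to 51
Step 3: After capping: 3 × 13 = 39
Step 4: Unaffected records sum: 30
Step 5: Final sum = 39 + 30 = 69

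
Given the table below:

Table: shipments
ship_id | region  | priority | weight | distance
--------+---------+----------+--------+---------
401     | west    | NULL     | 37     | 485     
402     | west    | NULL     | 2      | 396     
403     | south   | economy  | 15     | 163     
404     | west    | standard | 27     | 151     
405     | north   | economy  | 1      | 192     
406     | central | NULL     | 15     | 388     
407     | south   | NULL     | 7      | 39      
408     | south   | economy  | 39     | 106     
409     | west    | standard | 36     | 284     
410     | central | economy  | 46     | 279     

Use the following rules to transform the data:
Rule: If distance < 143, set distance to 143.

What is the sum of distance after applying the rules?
2624

Step 1: 2 records have distance < 143
Step 2: These records originally summed to 145
Step 3: After setting to minimum: 2 × 143 = 286
Step 4: Unaffected records sum: 2338
Step 5: Final sum = 286 + 2338 = 2624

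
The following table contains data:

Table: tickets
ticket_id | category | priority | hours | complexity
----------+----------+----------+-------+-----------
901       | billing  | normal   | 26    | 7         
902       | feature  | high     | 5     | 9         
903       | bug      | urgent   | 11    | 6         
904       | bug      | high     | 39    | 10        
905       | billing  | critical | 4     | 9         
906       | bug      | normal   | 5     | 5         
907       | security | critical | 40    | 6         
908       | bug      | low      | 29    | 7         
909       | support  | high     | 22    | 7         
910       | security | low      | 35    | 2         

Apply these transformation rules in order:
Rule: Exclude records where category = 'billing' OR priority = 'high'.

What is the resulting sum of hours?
120

Step 1: Find records where category = 'billing' OR priority = 'high'
Step 2: 5 records match, summing to 96
Step 3: Original sum: 216
Step 4: Remaining sum = 216 - 96 = 120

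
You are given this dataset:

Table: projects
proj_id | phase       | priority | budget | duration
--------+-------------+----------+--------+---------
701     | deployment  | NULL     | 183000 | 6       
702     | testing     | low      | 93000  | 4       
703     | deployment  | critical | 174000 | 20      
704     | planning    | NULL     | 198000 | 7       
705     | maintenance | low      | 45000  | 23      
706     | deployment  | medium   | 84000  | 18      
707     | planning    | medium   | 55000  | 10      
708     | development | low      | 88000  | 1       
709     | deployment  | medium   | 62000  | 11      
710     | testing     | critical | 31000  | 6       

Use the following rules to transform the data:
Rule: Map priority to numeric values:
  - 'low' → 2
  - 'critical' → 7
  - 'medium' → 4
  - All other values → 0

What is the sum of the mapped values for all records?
32

Step 1: Apply mapping to each record
Step 2: Count by status:
  'low': 3 records × 2 = 6
  'critical': 2 records × 7 = 14
  'medium': 3 records × 4 = 12
Step 3: Sum all mapped values = 32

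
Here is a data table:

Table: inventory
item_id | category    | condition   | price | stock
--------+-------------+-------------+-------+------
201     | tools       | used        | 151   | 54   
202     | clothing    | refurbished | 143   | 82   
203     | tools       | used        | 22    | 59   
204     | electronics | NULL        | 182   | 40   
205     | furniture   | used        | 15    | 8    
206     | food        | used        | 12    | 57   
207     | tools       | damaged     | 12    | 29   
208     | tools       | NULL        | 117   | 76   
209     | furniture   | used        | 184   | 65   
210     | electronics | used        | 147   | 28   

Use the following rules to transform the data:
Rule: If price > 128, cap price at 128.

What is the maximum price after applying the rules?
128

Step 1: Original maximum price = 184
Step 2: Apply cap at 128
Step 3: 5 records had price > 128 and were capped
Step 4: Maximum after transformation = 128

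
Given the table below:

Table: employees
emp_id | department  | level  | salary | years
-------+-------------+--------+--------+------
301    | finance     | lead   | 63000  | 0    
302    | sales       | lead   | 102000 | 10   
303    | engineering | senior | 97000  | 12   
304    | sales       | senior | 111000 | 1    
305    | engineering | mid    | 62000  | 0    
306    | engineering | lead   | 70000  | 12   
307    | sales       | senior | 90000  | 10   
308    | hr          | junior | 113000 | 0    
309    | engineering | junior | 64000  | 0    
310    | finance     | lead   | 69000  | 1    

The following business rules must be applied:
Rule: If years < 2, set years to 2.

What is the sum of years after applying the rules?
56

Step 1: 6 records have years < 2
Step 2: These records originally summed to 2
Step 3: After setting to minimum: 6 × 2 = 12
Step 4: Unaffected records sum: 44
Step 5: Final sum = 12 + 44 = 56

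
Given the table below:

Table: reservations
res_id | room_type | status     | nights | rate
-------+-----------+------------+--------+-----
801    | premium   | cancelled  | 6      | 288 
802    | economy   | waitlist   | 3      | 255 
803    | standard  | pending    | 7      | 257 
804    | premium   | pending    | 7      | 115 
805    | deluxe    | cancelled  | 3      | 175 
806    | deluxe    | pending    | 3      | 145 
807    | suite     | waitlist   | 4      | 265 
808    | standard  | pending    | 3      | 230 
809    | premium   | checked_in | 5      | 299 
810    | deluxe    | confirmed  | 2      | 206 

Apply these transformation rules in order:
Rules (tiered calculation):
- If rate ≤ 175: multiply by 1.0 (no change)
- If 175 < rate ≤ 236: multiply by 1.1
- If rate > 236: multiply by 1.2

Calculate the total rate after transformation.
2551.4

Step 1: Tier 1 (rate ≤ 175): 3 records, sum = 435 × 1.0 = 435.0
Step 2: Tier 2 (175 < rate ≤ 236): 2 records, sum = 436 × 1.1 = 479.6
Step 3: Tier 3 (rate > 236): 5 records, sum = 1364 × 1.2 = 1636.8
Step 4: Final sum = 435.0 + 479.6 + 1636.8 = 2551.4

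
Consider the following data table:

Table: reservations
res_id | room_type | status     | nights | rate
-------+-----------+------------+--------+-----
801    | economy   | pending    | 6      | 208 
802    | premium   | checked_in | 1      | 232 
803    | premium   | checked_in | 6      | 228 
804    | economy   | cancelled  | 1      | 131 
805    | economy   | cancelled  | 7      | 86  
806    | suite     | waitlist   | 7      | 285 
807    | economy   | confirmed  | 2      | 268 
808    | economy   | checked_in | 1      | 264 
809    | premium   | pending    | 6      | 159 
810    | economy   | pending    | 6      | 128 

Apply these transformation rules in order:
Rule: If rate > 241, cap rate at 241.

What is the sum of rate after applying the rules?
1895

Step 1: 3 records have rate > 241
Step 2: These records originally summed to 817
Step 3: After capping: 3 × 241 = 723
Step 4: Unaffected records sum: 1172
Step 5: Final sum = 723 + 1172 = 1895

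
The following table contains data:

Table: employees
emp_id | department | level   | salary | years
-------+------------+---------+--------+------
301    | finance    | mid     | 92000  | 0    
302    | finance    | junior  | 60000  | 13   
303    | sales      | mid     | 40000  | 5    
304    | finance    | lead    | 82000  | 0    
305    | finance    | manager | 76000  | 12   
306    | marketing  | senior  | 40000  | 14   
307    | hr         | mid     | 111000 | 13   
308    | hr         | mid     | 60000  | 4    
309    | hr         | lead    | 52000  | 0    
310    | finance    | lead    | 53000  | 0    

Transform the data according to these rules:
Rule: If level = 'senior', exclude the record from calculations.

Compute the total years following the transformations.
47

Step 1: Identify records where level = 'senior'
Step 2: The excluded records sum to 14
Step 3: Original total years = 61
Step 4: Remaining total = 61 - 14 = 47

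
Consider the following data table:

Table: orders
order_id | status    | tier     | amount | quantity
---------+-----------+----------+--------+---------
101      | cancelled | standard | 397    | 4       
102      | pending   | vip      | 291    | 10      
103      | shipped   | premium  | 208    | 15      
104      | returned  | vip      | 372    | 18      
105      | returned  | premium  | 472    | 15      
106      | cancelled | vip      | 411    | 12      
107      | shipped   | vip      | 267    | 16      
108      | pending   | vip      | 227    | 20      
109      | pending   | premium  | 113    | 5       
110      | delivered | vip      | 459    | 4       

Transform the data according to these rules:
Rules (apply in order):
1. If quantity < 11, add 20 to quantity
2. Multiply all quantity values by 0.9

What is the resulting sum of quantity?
179.1

Step 1: Apply Rule 1 - Add 20 to records with quantity < 11
  - 4 records affected: 23 + (4 × 20) = 103
  - Unaffected records: 96
  - Sum after Rule 1: 199
Step 2: Apply Rule 2 - Multiply all by 0.9
  - 199 × 0.9 = 179.1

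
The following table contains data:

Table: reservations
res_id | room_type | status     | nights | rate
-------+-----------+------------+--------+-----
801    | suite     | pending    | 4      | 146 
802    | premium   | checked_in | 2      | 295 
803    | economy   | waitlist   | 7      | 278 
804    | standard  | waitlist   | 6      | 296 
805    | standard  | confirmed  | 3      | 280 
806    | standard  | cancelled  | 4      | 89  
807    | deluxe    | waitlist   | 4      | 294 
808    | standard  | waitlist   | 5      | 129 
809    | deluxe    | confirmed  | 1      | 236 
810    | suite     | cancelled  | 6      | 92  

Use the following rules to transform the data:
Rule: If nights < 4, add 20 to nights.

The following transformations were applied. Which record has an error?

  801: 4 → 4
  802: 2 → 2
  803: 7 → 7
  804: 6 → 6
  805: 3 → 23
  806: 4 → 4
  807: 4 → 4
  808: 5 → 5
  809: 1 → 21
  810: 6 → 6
Record 802 has an error. The correct transformed value should be 22, not 2.

Step 1: Check each record against the rule
Step 2: Record 802 has nights = 2
Step 3: Since 2 < 4, the bonus should have been applied
Step 4: Correct value = 22, but claimed value = 2
Conclusion: Record 802 has the error.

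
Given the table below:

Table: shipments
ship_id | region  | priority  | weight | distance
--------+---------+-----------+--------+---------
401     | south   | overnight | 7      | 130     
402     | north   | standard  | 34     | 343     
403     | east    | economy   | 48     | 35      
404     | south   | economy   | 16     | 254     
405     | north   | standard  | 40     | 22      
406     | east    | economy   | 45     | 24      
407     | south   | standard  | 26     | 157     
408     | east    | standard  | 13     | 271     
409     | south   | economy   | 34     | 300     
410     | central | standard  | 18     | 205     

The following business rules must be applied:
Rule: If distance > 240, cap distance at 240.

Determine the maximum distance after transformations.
240

Step 1: Original maximum distance = 343
Step 2: Apply cap at 240
Step 3: 4 records had distance > 240 and were capped
Step 4: Maximum after transformation = 240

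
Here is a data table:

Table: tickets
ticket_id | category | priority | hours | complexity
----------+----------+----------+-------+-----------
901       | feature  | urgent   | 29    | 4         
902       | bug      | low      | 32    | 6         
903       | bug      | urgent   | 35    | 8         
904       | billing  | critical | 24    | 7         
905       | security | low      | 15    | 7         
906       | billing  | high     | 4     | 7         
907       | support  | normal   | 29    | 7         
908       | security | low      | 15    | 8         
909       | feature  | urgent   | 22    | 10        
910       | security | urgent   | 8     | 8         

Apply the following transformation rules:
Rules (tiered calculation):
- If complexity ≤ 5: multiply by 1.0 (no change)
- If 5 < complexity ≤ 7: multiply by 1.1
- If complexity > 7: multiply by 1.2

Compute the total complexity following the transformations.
82.2

Step 1: Tier 1 (complexity ≤ 5): 1 records, sum = 4 × 1.0 = 4.0
Step 2: Tier 2 (5 < complexity ≤ 7): 5 records, sum = 34 × 1.1 = 37.4
Step 3: Tier 3 (complexity > 7): 4 records, sum = 34 × 1.2 = 40.8
Step 4: Final sum = 4.0 + 37.4 + 40.8 = 82.2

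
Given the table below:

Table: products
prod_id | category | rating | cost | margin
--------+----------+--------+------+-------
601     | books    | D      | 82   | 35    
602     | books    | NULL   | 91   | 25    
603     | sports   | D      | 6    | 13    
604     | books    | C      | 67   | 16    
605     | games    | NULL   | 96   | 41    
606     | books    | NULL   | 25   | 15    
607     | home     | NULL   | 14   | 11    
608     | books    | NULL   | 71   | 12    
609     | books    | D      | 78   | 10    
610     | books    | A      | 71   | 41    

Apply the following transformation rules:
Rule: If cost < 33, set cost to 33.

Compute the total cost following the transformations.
655

Step 1: 3 records have cost < 33
Step 2: These records originally summed to 45
Step 3: After setting to minimum: 3 × 33 = 99
Step 4: Unaffected records sum: 556
Step 5: Final sum = 99 + 556 = 655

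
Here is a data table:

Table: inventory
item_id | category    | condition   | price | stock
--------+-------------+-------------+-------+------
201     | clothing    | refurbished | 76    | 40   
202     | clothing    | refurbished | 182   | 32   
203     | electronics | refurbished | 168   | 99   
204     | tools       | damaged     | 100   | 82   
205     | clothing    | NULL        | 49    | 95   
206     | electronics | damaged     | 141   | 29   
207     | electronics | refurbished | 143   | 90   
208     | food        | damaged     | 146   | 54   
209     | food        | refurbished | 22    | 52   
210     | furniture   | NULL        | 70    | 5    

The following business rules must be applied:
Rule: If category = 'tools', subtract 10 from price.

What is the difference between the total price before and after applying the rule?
10

Step 1: Original sum of price = 1097
Step 2: 1 records have category = 'tools'
Step 3: Each affected record changes by -10
Step 4: Total change = 1 × -10 = -10
Step 5: New sum = 1097 + -10 = 1087
Step 6: Difference = |1087 - 1097| = 10
        (Sum decreased by 10)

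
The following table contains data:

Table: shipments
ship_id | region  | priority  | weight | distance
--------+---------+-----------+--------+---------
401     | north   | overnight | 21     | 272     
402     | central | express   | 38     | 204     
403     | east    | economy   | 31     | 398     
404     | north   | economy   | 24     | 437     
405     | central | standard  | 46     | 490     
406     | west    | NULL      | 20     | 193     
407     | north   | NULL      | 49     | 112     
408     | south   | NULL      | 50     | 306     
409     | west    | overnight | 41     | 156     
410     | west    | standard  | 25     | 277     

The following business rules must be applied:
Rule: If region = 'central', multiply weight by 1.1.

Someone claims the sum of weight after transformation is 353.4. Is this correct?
Yes, the result is correct.

Step 1: Calculate the correct sum after transformation
Step 2: Apply multiplier 1.1 to records where region = 'central'
Step 3: Correct result = 353.4
Step 4: Claimed result = 353.4
Step 5: 353.4 = 353.4 ✓
Conclusion: The claimed result is correct.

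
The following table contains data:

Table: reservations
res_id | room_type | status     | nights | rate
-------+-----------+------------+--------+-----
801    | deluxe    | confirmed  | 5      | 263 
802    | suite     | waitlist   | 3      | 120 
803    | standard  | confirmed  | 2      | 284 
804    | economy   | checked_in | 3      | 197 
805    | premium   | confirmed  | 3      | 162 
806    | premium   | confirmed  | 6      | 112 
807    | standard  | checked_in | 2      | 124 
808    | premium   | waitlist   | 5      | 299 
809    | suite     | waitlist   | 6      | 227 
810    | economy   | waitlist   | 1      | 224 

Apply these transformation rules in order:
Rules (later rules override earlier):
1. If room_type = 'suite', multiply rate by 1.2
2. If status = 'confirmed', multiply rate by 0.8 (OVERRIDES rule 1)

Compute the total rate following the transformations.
1917.2

Step 1: Rule 2 takes priority for records with status = 'confirmed'
  - 4 records: 821 × 0.8 = 656.8
Step 2: Rule 1 applies to remaining records with room_type = 'suite'
  - 2 records: 347 × 1.2 = 416.4
Step 3: Other records unchanged: 844
Step 4: Final sum = 656.8 + 416.4 + 844 = 1917.2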